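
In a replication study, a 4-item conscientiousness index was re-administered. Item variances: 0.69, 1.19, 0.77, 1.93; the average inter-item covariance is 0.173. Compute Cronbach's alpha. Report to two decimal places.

sum of item variances = 0.69 + 1.19 + 0.77 + 1.93 = 4.58
Sum of the 6 distinct covariances = 6 × 0.173 = 1.038
σ²_T = sum of item variances + 2·Σcov = 4.58 + 2 × 1.038 = 6.656
α = (4/3)·(1 − 4.58/6.656) = 0.42

α = 0.42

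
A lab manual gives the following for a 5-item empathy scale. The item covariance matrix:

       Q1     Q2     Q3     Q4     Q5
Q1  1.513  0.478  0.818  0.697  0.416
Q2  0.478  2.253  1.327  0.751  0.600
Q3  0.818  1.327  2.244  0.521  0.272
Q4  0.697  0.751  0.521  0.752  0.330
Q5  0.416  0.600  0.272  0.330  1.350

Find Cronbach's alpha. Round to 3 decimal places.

sum of item variances = 1.513 + 2.253 + 2.244 + 0.752 + 1.350 = 8.112
Sum of the distinct covariances = 6.210
σ²_T = 8.112 + 2 × 6.210 = 20.532
α = (k/(k−1))·(1 − sum of item variances/σ²_T) = (5/4)·(1 − 8.112/20.532) = 0.756

Cronbach's alpha = 0.756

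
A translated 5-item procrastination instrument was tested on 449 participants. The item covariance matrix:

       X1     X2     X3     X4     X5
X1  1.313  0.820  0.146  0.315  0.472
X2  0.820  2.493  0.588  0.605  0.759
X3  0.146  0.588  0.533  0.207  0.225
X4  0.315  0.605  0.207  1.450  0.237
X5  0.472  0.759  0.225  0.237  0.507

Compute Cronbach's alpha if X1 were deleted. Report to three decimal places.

Cronbach's alpha = 0.684

Remaining items: X2, X3, X4, X5 (k = 4).
Σσ²ᵢ = 2.493 + 0.533 + 1.450 + 0.507 = 4.983
Var(T) = 4.983 + 2 × 2.621 = 10.225
α (item deleted) = (4/3)·(1 − 4.983/10.225) = 0.684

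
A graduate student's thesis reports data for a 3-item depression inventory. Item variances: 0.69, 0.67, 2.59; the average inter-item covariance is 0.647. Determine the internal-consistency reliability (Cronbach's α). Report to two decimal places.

sum of item variances = 0.69 + 0.67 + 2.59 = 3.95
Sum of the 3 distinct covariances = 3 × 0.647 = 1.941
σ²_T = sum of item variances + 2·Σcov = 3.95 + 2 × 1.941 = 7.832
α = (3/2)·(1 − 3.95/7.832) = 0.74

α = 0.74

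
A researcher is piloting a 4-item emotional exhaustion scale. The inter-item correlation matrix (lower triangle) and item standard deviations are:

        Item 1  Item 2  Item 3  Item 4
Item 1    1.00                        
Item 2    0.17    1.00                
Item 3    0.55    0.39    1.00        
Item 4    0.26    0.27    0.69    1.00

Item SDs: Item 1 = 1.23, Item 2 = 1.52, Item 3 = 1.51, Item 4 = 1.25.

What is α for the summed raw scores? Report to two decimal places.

α = 0.72

Σσ²ᵢ = 1.23² + 1.52² + 1.51² + 1.25² = 7.6659
Covariances σ_ij = r_ij · s_i · s_j:
  σ(Item 1,Item 2) = 0.17 × 1.23 × 1.52 = 0.3178
  σ(Item 1,Item 3) = 0.55 × 1.23 × 1.51 = 1.0215
  σ(Item 1,Item 4) = 0.26 × 1.23 × 1.25 = 0.3998
  σ(Item 2,Item 3) = 0.39 × 1.52 × 1.51 = 0.8951
  σ(Item 2,Item 4) = 0.27 × 1.52 × 1.25 = 0.5130
  σ(Item 3,Item 4) = 0.69 × 1.51 × 1.25 = 1.3024
σ²_T = Σσ²ᵢ + 2·Σσ_ij = 7.6659 + 2 × 4.4496 = 16.5651
α = (4/3)·(1 − 7.6659/16.5651) = 0.72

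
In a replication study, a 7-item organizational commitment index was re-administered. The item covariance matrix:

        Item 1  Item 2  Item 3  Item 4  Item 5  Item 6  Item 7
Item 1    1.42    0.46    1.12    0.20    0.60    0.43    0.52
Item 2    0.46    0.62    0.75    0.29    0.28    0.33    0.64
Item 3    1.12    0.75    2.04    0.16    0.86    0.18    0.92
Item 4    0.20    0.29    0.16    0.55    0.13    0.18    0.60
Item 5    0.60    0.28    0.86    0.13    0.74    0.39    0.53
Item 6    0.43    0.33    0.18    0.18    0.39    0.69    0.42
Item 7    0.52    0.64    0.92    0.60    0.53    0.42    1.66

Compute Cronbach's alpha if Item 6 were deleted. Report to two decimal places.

Remaining items: Item 1, Item 2, Item 3, Item 4, Item 5, Item 7 (k = 6).
sum of item variances = 1.42 + 0.62 + 2.04 + 0.55 + 0.74 + 1.66 = 7.03
σ²_T = 7.03 + 2 × 8.06 = 23.15
α (item deleted) = (6/5)·(1 − 7.03/23.15) = 0.84

α = 0.84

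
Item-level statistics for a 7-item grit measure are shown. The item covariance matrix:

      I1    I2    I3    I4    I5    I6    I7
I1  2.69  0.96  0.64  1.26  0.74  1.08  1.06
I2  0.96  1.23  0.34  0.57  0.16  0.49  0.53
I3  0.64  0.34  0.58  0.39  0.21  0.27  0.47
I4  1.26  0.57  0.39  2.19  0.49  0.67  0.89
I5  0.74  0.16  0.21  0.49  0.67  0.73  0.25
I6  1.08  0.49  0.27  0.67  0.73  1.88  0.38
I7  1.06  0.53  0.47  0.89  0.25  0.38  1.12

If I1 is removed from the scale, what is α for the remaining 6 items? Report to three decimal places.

α = 0.769

Remaining items: I2, I3, I4, I5, I6, I7 (k = 6).
sum of item variances = 1.23 + 0.58 + 2.19 + 0.67 + 1.88 + 1.12 = 7.67
total variance = 7.67 + 2 × 6.84 = 21.35
α (item deleted) = (6/5)·(1 − 7.67/21.35) = 0.769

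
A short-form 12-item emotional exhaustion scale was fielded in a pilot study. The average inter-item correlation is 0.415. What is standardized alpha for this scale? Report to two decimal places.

Standardized α = k·r̄ / (1 + (k−1)·r̄) = 12 × 0.415 / (1 + 11 × 0.415)
  = 4.9800 / 5.5650 = 0.89

standardized alpha = 0.89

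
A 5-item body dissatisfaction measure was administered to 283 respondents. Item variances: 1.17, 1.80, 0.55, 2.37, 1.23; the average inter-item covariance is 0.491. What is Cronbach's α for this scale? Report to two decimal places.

Cronbach's α = 0.72

sum of item variances = 1.17 + 1.80 + 0.55 + 2.37 + 1.23 = 7.12
Sum of the 10 distinct covariances = 10 × 0.491 = 4.910
total variance = sum of item variances + 2·Σcov = 7.12 + 2 × 4.910 = 16.940
α = (5/4)·(1 − 7.12/16.940) = 0.72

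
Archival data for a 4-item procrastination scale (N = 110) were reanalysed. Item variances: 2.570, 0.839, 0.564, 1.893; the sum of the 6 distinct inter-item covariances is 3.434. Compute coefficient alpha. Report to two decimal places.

ΣVar(i) = 2.570 + 0.839 + 0.564 + 1.893 = 5.866
Sum of distinct covariances = 3.434
σ²_total = ΣVar(i) + 2·Σcov = 5.866 + 2 × 3.434 = 12.734
α = (4/3)·(1 − 5.866/12.734) = 0.72

α = 0.72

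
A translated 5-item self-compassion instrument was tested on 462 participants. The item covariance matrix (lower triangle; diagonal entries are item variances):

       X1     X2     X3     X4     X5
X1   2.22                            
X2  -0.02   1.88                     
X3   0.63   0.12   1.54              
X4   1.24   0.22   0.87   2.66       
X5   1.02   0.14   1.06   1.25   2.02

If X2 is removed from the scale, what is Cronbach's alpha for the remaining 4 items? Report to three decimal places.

Remaining items: X1, X3, X4, X5 (k = 4).
ΣVar(i) = 2.22 + 1.54 + 2.66 + 2.02 = 8.44
σ²_T = 8.44 + 2 × 6.07 = 20.58
α (item deleted) = (4/3)·(1 − 8.44/20.58) = 0.787

Cronbach's alpha = 0.787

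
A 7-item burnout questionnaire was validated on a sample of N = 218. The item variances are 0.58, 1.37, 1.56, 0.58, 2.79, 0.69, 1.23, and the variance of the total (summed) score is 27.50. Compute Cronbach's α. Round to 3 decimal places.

Σσᵢ² = 0.58 + 1.37 + 1.56 + 0.58 + 2.79 + 0.69 + 1.23 = 8.80
α = (k/(k−1))·(1 − Σσᵢ²/total variance) = (7/6)·(1 − 8.80/27.50) = 0.793

α = 0.793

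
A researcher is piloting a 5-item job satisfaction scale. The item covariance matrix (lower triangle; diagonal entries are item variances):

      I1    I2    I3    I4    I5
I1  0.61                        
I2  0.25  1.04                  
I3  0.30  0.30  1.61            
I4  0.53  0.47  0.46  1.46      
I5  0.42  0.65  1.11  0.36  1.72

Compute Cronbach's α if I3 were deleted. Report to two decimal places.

Cronbach's α = 0.70

Remaining items: I1, I2, I4, I5 (k = 4).
Σσ²ᵢ = 0.61 + 1.04 + 1.46 + 1.72 = 4.83
σ²_total = 4.83 + 2 × 2.68 = 10.19
α (item deleted) = (4/3)·(1 − 4.83/10.19) = 0.70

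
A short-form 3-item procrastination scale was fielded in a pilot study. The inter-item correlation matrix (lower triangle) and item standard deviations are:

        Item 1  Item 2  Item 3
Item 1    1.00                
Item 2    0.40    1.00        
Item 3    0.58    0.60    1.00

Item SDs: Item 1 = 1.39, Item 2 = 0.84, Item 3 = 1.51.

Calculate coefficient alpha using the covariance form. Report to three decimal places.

Σσ²ᵢ = 1.39² + 0.84² + 1.51² = 4.9178
Covariances σ_ij = r_ij · s_i · s_j:
  σ(Item 1,Item 2) = 0.40 × 1.39 × 0.84 = 0.4670
  σ(Item 1,Item 3) = 0.58 × 1.39 × 1.51 = 1.2174
  σ(Item 2,Item 3) = 0.60 × 0.84 × 1.51 = 0.7610
σ²_T = Σσ²ᵢ + 2·Σσ_ij = 4.9178 + 2 × 2.4454 = 9.8086
α = (3/2)·(1 − 4.9178/9.8086) = 0.748

coefficient alpha = 0.748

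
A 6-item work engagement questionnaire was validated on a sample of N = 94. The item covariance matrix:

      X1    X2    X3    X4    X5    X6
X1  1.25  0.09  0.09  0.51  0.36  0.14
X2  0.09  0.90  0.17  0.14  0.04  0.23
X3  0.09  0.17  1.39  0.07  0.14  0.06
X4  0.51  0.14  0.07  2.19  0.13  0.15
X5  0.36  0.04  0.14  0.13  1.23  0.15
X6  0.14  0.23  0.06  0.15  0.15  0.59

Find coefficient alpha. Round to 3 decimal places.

sum of item variances = 1.25 + 0.90 + 1.39 + 2.19 + 1.23 + 0.59 = 7.55
Sum of off-diagonal covariances = 2.47
Var(T) = 7.55 + 2 × 2.47 = 12.49
α = (k/(k−1))·(1 − sum of item variances/Var(T)) = (6/5)·(1 − 7.55/12.49) = 0.475

α = 0.475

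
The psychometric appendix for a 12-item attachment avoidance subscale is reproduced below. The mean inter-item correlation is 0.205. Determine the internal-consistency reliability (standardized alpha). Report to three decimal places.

α = 0.756

Standardized α = k·r̄ / (1 + (k−1)·r̄) = 12 × 0.205 / (1 + 11 × 0.205)
  = 2.4600 / 3.2550 = 0.756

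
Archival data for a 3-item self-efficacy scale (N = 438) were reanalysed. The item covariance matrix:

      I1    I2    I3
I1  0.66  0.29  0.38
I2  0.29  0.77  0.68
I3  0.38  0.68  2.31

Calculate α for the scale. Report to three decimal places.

α = 0.629

Σσ²ᵢ = 0.66 + 0.77 + 2.31 = 3.74
Sum of off-diagonal covariances = 1.35
total variance = 3.74 + 2 × 1.35 = 6.44
α = (k/(k−1))·(1 − Σσ²ᵢ/total variance) = (3/2)·(1 − 3.74/6.44) = 0.629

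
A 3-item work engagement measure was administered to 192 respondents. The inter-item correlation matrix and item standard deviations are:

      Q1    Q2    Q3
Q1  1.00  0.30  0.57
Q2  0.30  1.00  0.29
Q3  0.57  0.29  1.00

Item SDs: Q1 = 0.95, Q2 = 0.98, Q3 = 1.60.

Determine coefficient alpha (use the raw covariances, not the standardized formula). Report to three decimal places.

coefficient alpha = 0.630

Σσ²ᵢ = 0.95² + 0.98² + 1.60² = 4.4229
Covariances σ_ij = r_ij · s_i · s_j:
  σ(Q1,Q2) = 0.30 × 0.95 × 0.98 = 0.2793
  σ(Q1,Q3) = 0.57 × 0.95 × 1.60 = 0.8664
  σ(Q2,Q3) = 0.29 × 0.98 × 1.60 = 0.4547
σ²_T = Σσ²ᵢ + 2·Σσ_ij = 4.4229 + 2 × 1.6004 = 7.6237
α = (3/2)·(1 − 4.4229/7.6237) = 0.630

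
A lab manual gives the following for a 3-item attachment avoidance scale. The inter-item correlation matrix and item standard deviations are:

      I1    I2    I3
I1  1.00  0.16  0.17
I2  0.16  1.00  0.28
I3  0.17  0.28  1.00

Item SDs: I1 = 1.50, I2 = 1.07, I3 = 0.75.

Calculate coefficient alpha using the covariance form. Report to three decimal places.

Σσ²ᵢ = 1.50² + 1.07² + 0.75² = 3.9574
Covariances σ_ij = r_ij · s_i · s_j:
  σ(I1,I2) = 0.16 × 1.50 × 1.07 = 0.2568
  σ(I1,I3) = 0.17 × 1.50 × 0.75 = 0.1913
  σ(I2,I3) = 0.28 × 1.07 × 0.75 = 0.2247
σ²_T = Σσ²ᵢ + 2·Σσ_ij = 3.9574 + 2 × 0.6728 = 5.3030
α = (3/2)·(1 − 3.9574/5.3030) = 0.381

coefficient alpha = 0.381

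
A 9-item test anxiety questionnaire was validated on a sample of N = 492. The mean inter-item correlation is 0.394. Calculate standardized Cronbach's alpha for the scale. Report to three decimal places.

Standardized α = k·r̄ / (1 + (k−1)·r̄) = 9 × 0.394 / (1 + 8 × 0.394)
  = 3.5460 / 4.1520 = 0.854

α = 0.854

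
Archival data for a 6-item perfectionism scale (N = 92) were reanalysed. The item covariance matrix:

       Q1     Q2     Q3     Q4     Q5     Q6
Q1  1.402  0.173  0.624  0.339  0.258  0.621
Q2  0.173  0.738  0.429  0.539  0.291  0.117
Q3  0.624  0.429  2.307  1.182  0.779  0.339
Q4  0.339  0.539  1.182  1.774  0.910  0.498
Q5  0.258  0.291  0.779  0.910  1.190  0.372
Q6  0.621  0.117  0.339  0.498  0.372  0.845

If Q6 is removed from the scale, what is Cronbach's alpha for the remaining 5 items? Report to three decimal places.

Cronbach's alpha = 0.748

Remaining items: Q1, Q2, Q3, Q4, Q5 (k = 5).
Σσᵢ² = 1.402 + 0.738 + 2.307 + 1.774 + 1.190 = 7.411
total variance = 7.411 + 2 × 5.524 = 18.459
α (item deleted) = (5/4)·(1 − 7.411/18.459) = 0.748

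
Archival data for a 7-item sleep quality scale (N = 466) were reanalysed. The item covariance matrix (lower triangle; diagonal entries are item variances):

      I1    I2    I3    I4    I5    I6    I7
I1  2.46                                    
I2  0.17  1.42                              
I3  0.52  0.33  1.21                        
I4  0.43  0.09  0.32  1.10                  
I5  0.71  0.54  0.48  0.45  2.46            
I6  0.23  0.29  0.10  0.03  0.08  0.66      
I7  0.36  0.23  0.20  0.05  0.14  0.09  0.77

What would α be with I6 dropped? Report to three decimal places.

α = 0.619

Remaining items: I1, I2, I3, I4, I5, I7 (k = 6).
Σσ²ᵢ = 2.46 + 1.42 + 1.21 + 1.10 + 2.46 + 0.77 = 9.42
σ²_total = 9.42 + 2 × 5.02 = 19.46
α (item deleted) = (6/5)·(1 − 9.42/19.46) = 0.619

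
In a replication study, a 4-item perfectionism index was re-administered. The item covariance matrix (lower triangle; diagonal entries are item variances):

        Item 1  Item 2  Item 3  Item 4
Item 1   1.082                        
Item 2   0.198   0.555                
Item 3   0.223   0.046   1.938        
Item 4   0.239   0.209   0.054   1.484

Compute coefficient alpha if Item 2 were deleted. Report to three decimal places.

Remaining items: Item 1, Item 3, Item 4 (k = 3).
ΣVar(i) = 1.082 + 1.938 + 1.484 = 4.504
σ²_T = 4.504 + 2 × 0.516 = 5.536
α (item deleted) = (3/2)·(1 − 4.504/5.536) = 0.280

α = 0.280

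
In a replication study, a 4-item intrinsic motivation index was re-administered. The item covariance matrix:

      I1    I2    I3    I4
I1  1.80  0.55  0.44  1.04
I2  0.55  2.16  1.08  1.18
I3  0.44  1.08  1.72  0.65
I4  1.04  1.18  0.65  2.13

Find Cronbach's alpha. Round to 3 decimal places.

α = 0.745

Σσ²ᵢ = 1.80 + 2.16 + 1.72 + 2.13 = 7.81
Sum of the distinct covariances = 4.94
σ²_total = 7.81 + 2 × 4.94 = 17.69
α = (k/(k−1))·(1 − Σσ²ᵢ/σ²_total) = (4/3)·(1 − 7.81/17.69) = 0.745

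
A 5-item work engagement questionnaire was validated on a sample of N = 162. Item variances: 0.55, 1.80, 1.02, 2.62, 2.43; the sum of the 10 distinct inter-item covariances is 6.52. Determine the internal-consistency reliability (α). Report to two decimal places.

Σσ²ᵢ = 0.55 + 1.80 + 1.02 + 2.62 + 2.43 = 8.42
Sum of distinct covariances = 6.52
σ²_total = Σσ²ᵢ + 2·Σcov = 8.42 + 2 × 6.52 = 21.46
α = (5/4)·(1 − 8.42/21.46) = 0.76

α = 0.76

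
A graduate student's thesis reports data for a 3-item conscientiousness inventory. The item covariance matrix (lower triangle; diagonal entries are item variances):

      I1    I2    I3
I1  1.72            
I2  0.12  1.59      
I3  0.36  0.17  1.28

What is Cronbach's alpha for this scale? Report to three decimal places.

Cronbach's alpha = 0.331

sum of item variances = 1.72 + 1.59 + 1.28 = 4.59
Σ_{i<j} σ_ij = 0.65
Var(T) = 4.59 + 2 × 0.65 = 5.89
α = (k/(k−1))·(1 − sum of item variances/Var(T)) = (3/2)·(1 − 4.59/5.89) = 0.331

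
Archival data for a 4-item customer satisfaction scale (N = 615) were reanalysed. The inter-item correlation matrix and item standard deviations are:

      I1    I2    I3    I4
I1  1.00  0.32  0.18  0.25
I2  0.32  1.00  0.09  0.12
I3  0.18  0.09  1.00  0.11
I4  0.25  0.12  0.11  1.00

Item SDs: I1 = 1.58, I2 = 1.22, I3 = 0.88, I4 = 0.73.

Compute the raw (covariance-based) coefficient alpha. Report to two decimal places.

Σσ²ᵢ = 1.58² + 1.22² + 0.88² + 0.73² = 5.2921
Covariances σ_ij = r_ij · s_i · s_j:
  σ(I1,I2) = 0.32 × 1.58 × 1.22 = 0.6168
  σ(I1,I3) = 0.18 × 1.58 × 0.88 = 0.2503
  σ(I1,I4) = 0.25 × 1.58 × 0.73 = 0.2883
  σ(I2,I3) = 0.09 × 1.22 × 0.88 = 0.0966
  σ(I2,I4) = 0.12 × 1.22 × 0.73 = 0.1069
  σ(I3,I4) = 0.11 × 0.88 × 0.73 = 0.0707
σ²_T = Σσ²ᵢ + 2·Σσ_ij = 5.2921 + 2 × 1.4296 = 8.1513
α = (4/3)·(1 − 5.2921/8.1513) = 0.47

coefficient alpha = 0.47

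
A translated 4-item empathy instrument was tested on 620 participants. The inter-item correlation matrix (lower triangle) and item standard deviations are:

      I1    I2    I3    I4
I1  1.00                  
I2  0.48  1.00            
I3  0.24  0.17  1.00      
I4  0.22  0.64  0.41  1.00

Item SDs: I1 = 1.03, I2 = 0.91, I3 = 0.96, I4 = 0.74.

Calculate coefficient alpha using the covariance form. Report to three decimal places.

Σσ²ᵢ = 1.03² + 0.91² + 0.96² + 0.74² = 3.3582
Covariances σ_ij = r_ij · s_i · s_j:
  σ(I1,I2) = 0.48 × 1.03 × 0.91 = 0.4499
  σ(I1,I3) = 0.24 × 1.03 × 0.96 = 0.2373
  σ(I1,I4) = 0.22 × 1.03 × 0.74 = 0.1677
  σ(I2,I3) = 0.17 × 0.91 × 0.96 = 0.1485
  σ(I2,I4) = 0.64 × 0.91 × 0.74 = 0.4310
  σ(I3,I4) = 0.41 × 0.96 × 0.74 = 0.2913
σ²_T = Σσ²ᵢ + 2·Σσ_ij = 3.3582 + 2 × 1.7257 = 6.8096
α = (4/3)·(1 − 3.3582/6.8096) = 0.676

α = 0.676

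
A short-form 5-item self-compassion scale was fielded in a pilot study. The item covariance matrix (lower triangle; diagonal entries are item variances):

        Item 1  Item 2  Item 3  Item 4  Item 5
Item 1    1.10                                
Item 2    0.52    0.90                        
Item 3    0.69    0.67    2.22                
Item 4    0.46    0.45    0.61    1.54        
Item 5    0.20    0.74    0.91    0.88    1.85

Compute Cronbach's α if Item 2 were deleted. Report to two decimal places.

Remaining items: Item 1, Item 3, Item 4, Item 5 (k = 4).
sum of item variances = 1.10 + 2.22 + 1.54 + 1.85 = 6.71
Var(T) = 6.71 + 2 × 3.75 = 14.21
α (item deleted) = (4/3)·(1 − 6.71/14.21) = 0.70

α = 0.70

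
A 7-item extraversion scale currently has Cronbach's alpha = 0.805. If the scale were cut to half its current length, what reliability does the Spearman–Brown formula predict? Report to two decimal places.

Length factor m = 1/2
α' = m·α / (1 − (1−m)·α)
   = 1/2 × 0.805 / (1 − (1 − 1/2) × 0.805)
   = 0.4025 / 0.5975 = 0.67

predicted reliability = 0.67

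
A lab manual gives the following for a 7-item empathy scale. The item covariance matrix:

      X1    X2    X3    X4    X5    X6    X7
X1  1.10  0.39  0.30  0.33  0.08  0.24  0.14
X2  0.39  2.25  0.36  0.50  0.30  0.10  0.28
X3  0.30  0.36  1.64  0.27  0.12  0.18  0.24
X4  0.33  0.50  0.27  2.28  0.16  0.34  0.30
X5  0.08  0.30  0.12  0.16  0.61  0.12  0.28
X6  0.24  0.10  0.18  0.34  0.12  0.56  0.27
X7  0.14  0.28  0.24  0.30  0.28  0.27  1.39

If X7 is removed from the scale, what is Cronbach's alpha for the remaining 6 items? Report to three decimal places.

Cronbach's alpha = 0.568

Remaining items: X1, X2, X3, X4, X5, X6 (k = 6).
ΣVar(i) = 1.10 + 2.25 + 1.64 + 2.28 + 0.61 + 0.56 = 8.44
total variance = 8.44 + 2 × 3.79 = 16.02
α (item deleted) = (6/5)·(1 − 8.44/16.02) = 0.568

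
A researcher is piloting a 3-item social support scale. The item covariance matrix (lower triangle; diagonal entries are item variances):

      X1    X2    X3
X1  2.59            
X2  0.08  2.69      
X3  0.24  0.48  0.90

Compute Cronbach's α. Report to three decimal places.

α = 0.308

ΣVar(i) = 2.59 + 2.69 + 0.90 = 6.18
Sum of off-diagonal covariances = 0.80
σ²_total = 6.18 + 2 × 0.80 = 7.78
α = (k/(k−1))·(1 − ΣVar(i)/σ²_total) = (3/2)·(1 − 6.18/7.78) = 0.308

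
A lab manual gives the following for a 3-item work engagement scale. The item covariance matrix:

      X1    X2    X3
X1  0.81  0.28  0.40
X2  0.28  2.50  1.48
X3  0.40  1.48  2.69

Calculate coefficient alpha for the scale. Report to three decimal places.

ΣVar(i) = 0.81 + 2.50 + 2.69 = 6.00
Σ_{i<j} σ_ij = 2.16
σ²_total = 6.00 + 2 × 2.16 = 10.32
α = (k/(k−1))·(1 − ΣVar(i)/σ²_total) = (3/2)·(1 − 6.00/10.32) = 0.628

α = 0.628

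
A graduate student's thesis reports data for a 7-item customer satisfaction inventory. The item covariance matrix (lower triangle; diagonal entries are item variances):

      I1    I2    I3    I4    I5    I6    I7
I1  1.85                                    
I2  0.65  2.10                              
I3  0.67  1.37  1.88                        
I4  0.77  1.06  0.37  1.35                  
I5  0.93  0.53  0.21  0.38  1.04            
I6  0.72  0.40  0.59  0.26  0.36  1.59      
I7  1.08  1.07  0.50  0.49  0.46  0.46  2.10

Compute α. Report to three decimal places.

α = 0.806

ΣVar(i) = 1.85 + 2.10 + 1.88 + 1.35 + 1.04 + 1.59 + 2.10 = 11.91
Sum of off-diagonal covariances = 13.33
Var(T) = 11.91 + 2 × 13.33 = 38.57
α = (k/(k−1))·(1 − ΣVar(i)/Var(T)) = (7/6)·(1 − 11.91/38.57) = 0.806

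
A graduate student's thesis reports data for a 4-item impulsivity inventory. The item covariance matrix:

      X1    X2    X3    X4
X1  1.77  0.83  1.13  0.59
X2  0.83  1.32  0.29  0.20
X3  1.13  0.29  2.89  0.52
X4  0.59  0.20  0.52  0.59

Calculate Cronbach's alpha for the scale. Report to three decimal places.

sum of item variances = 1.77 + 1.32 + 2.89 + 0.59 = 6.57
Sum of off-diagonal covariances = 3.56
Var(T) = 6.57 + 2 × 3.56 = 13.69
α = (k/(k−1))·(1 − sum of item variances/Var(T)) = (4/3)·(1 − 6.57/13.69) = 0.693

α = 0.693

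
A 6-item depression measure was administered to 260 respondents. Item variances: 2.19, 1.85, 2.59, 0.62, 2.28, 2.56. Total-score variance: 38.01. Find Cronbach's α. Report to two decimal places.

sum of item variances = 2.19 + 1.85 + 2.59 + 0.62 + 2.28 + 2.56 = 12.09
α = (k/(k−1))·(1 − sum of item variances/Var(T)) = (6/5)·(1 − 12.09/38.01) = 0.82

Cronbach's α = 0.82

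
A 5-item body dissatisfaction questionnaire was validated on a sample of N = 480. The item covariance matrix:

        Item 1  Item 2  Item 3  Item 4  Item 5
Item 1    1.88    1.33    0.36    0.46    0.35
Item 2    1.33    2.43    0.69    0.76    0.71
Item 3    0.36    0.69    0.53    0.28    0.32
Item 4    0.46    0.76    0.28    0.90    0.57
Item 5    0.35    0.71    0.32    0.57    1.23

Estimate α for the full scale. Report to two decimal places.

sum of item variances = 1.88 + 2.43 + 0.53 + 0.90 + 1.23 = 6.97
Sum of off-diagonal covariances = 5.83
Var(T) = 6.97 + 2 × 5.83 = 18.63
α = (k/(k−1))·(1 − sum of item variances/Var(T)) = (5/4)·(1 − 6.97/18.63) = 0.78

α = 0.78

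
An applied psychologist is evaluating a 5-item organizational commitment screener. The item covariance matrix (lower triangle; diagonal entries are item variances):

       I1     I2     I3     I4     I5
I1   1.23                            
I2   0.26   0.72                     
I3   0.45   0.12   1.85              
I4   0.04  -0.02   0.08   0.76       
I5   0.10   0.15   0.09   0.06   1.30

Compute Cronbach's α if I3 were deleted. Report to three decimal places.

Remaining items: I1, I2, I4, I5 (k = 4).
sum of item variances = 1.23 + 0.72 + 0.76 + 1.30 = 4.01
total variance = 4.01 + 2 × 0.59 = 5.19
α (item deleted) = (4/3)·(1 − 4.01/5.19) = 0.303

α = 0.303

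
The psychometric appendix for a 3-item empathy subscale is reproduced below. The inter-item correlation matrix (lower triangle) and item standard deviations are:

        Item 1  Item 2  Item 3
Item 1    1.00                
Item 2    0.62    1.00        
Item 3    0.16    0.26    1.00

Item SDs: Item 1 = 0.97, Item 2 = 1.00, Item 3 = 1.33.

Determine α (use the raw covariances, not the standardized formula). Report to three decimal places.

Σσ²ᵢ = 0.97² + 1.00² + 1.33² = 3.7098
Covariances σ_ij = r_ij · s_i · s_j:
  σ(Item 1,Item 2) = 0.62 × 0.97 × 1.00 = 0.6014
  σ(Item 1,Item 3) = 0.16 × 0.97 × 1.33 = 0.2064
  σ(Item 2,Item 3) = 0.26 × 1.00 × 1.33 = 0.3458
σ²_T = Σσ²ᵢ + 2·Σσ_ij = 3.7098 + 2 × 1.1536 = 6.0170
α = (3/2)·(1 − 3.7098/6.0170) = 0.575

α = 0.575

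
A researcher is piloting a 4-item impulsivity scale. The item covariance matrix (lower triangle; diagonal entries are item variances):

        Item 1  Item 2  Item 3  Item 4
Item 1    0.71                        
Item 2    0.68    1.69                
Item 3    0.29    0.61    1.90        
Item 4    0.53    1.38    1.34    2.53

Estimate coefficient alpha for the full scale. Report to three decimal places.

α = 0.781

Σσᵢ² = 0.71 + 1.69 + 1.90 + 2.53 = 6.83
Sum of the distinct covariances = 4.83
Var(T) = 6.83 + 2 × 4.83 = 16.49
α = (k/(k−1))·(1 − Σσᵢ²/Var(T)) = (4/3)·(1 − 6.83/16.49) = 0.781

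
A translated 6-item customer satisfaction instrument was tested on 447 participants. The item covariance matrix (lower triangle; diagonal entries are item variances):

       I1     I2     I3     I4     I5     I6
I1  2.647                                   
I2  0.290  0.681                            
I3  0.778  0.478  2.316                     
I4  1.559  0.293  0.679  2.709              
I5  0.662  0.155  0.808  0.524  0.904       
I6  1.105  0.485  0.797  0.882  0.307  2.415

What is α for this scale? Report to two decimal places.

sum of item variances = 2.647 + 0.681 + 2.316 + 2.709 + 0.904 + 2.415 = 11.672
Σ_{i<j} σ_ij = 9.802
σ²_total = 11.672 + 2 × 9.802 = 31.276
α = (k/(k−1))·(1 − sum of item variances/σ²_total) = (6/5)·(1 − 11.672/31.276) = 0.75

α = 0.75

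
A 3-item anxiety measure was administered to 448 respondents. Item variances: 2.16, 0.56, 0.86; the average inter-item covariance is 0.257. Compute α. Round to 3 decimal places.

α = 0.452

Σσᵢ² = 2.16 + 0.56 + 0.86 = 3.58
Sum of the 3 distinct covariances = 3 × 0.257 = 0.771
σ²_total = Σσᵢ² + 2·Σcov = 3.58 + 2 × 0.771 = 5.122
α = (3/2)·(1 − 3.58/5.122) = 0.452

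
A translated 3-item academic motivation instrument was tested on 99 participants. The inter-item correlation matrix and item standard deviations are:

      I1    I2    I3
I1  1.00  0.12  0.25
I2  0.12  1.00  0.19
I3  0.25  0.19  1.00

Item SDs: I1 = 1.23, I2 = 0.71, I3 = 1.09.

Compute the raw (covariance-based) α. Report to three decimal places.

Σσ²ᵢ = 1.23² + 0.71² + 1.09² = 3.2051
Covariances σ_ij = r_ij · s_i · s_j:
  σ(I1,I2) = 0.12 × 1.23 × 0.71 = 0.1048
  σ(I1,I3) = 0.25 × 1.23 × 1.09 = 0.3352
  σ(I2,I3) = 0.19 × 0.71 × 1.09 = 0.1470
σ²_T = Σσ²ᵢ + 2·Σσ_ij = 3.2051 + 2 × 0.5870 = 4.3791
α = (3/2)·(1 − 3.2051/4.3791) = 0.402

α = 0.402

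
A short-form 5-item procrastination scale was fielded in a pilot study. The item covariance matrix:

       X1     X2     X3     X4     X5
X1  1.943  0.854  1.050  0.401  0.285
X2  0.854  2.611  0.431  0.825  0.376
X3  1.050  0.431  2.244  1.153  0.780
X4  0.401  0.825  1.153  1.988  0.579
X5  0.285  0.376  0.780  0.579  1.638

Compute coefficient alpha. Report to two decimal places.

α = 0.70

Σσᵢ² = 1.943 + 2.611 + 2.244 + 1.988 + 1.638 = 10.424
Σ_{i<j} σ_ij = 6.734
Var(T) = 10.424 + 2 × 6.734 = 23.892
α = (k/(k−1))·(1 − Σσᵢ²/Var(T)) = (5/4)·(1 − 10.424/23.892) = 0.70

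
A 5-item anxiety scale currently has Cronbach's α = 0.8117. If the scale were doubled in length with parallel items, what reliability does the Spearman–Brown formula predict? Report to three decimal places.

predicted reliability = 0.896

Length factor m = 2
α' = m·α / (1 + (m−1)·α)
   = 2 × 0.8117 / (1 + (2 − 1) × 0.8117)
   = 1.6234 / 1.8117 = 0.896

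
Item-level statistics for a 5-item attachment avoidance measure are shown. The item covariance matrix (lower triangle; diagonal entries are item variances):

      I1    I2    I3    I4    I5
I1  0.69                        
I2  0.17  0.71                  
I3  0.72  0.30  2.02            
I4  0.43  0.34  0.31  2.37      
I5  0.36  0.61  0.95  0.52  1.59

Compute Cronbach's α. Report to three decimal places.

α = 0.701

sum of item variances = 0.69 + 0.71 + 2.02 + 2.37 + 1.59 = 7.38
Sum of the distinct covariances = 4.71
total variance = 7.38 + 2 × 4.71 = 16.80
α = (k/(k−1))·(1 − sum of item variances/total variance) = (5/4)·(1 − 7.38/16.80) = 0.701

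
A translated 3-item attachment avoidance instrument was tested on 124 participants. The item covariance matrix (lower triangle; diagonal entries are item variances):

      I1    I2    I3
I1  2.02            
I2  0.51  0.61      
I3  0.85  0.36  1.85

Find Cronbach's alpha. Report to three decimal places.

α = 0.652

sum of item variances = 2.02 + 0.61 + 1.85 = 4.48
Sum of the distinct covariances = 1.72
Var(T) = 4.48 + 2 × 1.72 = 7.92
α = (k/(k−1))·(1 − sum of item variances/Var(T)) = (3/2)·(1 − 4.48/7.92) = 0.652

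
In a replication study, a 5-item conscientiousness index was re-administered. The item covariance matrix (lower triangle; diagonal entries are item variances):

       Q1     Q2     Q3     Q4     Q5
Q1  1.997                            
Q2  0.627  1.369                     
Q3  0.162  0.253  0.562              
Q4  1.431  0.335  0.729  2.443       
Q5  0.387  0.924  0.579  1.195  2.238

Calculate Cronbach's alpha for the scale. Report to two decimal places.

Cronbach's alpha = 0.76

sum of item variances = 1.997 + 1.369 + 0.562 + 2.443 + 2.238 = 8.609
Σ_{i<j} σ_ij = 6.622
σ²_total = 8.609 + 2 × 6.622 = 21.853
α = (k/(k−1))·(1 − sum of item variances/σ²_total) = (5/4)·(1 − 8.609/21.853) = 0.76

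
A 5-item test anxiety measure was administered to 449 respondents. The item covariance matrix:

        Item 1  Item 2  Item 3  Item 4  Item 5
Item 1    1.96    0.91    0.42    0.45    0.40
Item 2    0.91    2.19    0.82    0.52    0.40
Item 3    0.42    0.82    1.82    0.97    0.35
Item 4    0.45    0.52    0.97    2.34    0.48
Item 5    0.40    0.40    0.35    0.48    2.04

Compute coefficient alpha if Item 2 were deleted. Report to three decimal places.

coefficient alpha = 0.572

Remaining items: Item 1, Item 3, Item 4, Item 5 (k = 4).
Σσ²ᵢ = 1.96 + 1.82 + 2.34 + 2.04 = 8.16
total variance = 8.16 + 2 × 3.07 = 14.30
α (item deleted) = (4/3)·(1 − 8.16/14.30) = 0.572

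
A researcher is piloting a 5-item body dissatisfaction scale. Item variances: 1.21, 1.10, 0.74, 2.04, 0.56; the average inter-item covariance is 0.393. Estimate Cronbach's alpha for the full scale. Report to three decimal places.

α = 0.727

Σσᵢ² = 1.21 + 1.10 + 0.74 + 2.04 + 0.56 = 5.65
Sum of the 10 distinct covariances = 10 × 0.393 = 3.930
σ²_T = Σσᵢ² + 2·Σcov = 5.65 + 2 × 3.930 = 13.510
α = (5/4)·(1 − 5.65/13.510) = 0.727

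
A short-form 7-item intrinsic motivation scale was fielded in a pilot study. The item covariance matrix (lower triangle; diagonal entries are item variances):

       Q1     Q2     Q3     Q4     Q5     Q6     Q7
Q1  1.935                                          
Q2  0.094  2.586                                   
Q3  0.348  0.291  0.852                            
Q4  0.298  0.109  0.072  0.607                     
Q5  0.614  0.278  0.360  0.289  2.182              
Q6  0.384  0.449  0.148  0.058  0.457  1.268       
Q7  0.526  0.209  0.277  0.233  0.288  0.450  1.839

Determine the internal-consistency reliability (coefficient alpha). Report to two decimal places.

Σσᵢ² = 1.935 + 2.586 + 0.852 + 0.607 + 2.182 + 1.268 + 1.839 = 11.269
Sum of off-diagonal covariances = 6.232
σ²_T = 11.269 + 2 × 6.232 = 23.733
α = (k/(k−1))·(1 − Σσᵢ²/σ²_T) = (7/6)·(1 − 11.269/23.733) = 0.61

coefficient alpha = 0.61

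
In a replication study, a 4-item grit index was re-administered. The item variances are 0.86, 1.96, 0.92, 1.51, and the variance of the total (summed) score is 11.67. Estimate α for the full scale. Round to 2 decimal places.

Σσ²ᵢ = 0.86 + 1.96 + 0.92 + 1.51 = 5.25
α = (k/(k−1))·(1 − Σσ²ᵢ/σ²_T) = (4/3)·(1 − 5.25/11.67) = 0.73

α = 0.73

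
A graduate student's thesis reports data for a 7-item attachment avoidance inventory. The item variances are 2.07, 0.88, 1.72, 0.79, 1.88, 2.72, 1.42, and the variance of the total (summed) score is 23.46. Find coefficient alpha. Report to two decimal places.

coefficient alpha = 0.60

sum of item variances = 2.07 + 0.88 + 1.72 + 0.79 + 1.88 + 2.72 + 1.42 = 11.48
α = (k/(k−1))·(1 − sum of item variances/Var(T)) = (7/6)·(1 − 11.48/23.46) = 0.60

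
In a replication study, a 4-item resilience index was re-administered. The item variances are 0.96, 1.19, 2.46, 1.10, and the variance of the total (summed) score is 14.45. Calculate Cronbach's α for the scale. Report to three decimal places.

ΣVar(i) = 0.96 + 1.19 + 2.46 + 1.10 = 5.71
α = (k/(k−1))·(1 − ΣVar(i)/Var(T)) = (4/3)·(1 − 5.71/14.45) = 0.806

α = 0.806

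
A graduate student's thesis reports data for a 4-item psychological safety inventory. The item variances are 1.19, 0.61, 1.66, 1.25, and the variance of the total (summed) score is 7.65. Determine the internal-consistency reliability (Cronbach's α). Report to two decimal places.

Σσ²ᵢ = 1.19 + 0.61 + 1.66 + 1.25 = 4.71
α = (k/(k−1))·(1 − Σσ²ᵢ/σ²_total) = (4/3)·(1 − 4.71/7.65) = 0.51

α = 0.51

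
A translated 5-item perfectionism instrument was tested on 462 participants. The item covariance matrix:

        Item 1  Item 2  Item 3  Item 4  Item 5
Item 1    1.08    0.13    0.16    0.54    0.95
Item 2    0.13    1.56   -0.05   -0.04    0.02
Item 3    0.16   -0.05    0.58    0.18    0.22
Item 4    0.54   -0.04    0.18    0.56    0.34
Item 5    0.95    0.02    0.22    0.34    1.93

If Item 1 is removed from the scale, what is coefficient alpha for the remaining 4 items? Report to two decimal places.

coefficient alpha = 0.30

Remaining items: Item 2, Item 3, Item 4, Item 5 (k = 4).
Σσᵢ² = 1.56 + 0.58 + 0.56 + 1.93 = 4.63
Var(T) = 4.63 + 2 × 0.67 = 5.97
α (item deleted) = (4/3)·(1 − 4.63/5.97) = 0.30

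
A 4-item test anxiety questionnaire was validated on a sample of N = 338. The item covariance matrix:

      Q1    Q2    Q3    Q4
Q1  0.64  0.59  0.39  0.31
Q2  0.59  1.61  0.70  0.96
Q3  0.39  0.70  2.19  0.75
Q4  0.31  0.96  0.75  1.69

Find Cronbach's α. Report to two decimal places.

Σσ²ᵢ = 0.64 + 1.61 + 2.19 + 1.69 = 6.13
Σ_{i<j} σ_ij = 3.70
σ²_T = 6.13 + 2 × 3.70 = 13.53
α = (k/(k−1))·(1 − Σσ²ᵢ/σ²_T) = (4/3)·(1 − 6.13/13.53) = 0.73

Cronbach's α = 0.73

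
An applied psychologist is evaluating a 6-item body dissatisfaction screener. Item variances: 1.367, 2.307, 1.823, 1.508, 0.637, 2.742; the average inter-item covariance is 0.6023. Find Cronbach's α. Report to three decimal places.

ΣVar(i) = 1.367 + 2.307 + 1.823 + 1.508 + 0.637 + 2.742 = 10.384
Sum of the 15 distinct covariances = 15 × 0.6023 = 9.0345
Var(T) = ΣVar(i) + 2·Σcov = 10.384 + 2 × 9.0345 = 28.4530
α = (6/5)·(1 − 10.384/28.4530) = 0.762

α = 0.762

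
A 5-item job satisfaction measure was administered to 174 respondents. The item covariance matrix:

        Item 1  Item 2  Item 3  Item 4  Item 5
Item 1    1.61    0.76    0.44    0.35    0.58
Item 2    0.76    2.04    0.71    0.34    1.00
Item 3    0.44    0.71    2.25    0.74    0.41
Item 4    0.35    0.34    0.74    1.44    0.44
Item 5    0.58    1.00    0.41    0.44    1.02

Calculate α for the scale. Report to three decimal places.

α = 0.725

Σσ²ᵢ = 1.61 + 2.04 + 2.25 + 1.44 + 1.02 = 8.36
Sum of the distinct covariances = 5.77
σ²_T = 8.36 + 2 × 5.77 = 19.90
α = (k/(k−1))·(1 − Σσ²ᵢ/σ²_T) = (5/4)·(1 − 8.36/19.90) = 0.725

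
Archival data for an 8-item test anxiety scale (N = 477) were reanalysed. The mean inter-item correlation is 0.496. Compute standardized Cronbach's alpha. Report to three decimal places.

α = 0.887

Standardized α = k·r̄ / (1 + (k−1)·r̄) = 8 × 0.496 / (1 + 7 × 0.496)
  = 3.9680 / 4.4720 = 0.887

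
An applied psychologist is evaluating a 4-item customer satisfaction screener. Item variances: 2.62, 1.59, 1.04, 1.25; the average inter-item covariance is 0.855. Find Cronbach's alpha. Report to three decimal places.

Σσᵢ² = 2.62 + 1.59 + 1.04 + 1.25 = 6.50
Sum of the 6 distinct covariances = 6 × 0.855 = 5.130
total variance = Σσᵢ² + 2·Σcov = 6.50 + 2 × 5.130 = 16.760
α = (4/3)·(1 − 6.50/16.760) = 0.816

Cronbach's alpha = 0.816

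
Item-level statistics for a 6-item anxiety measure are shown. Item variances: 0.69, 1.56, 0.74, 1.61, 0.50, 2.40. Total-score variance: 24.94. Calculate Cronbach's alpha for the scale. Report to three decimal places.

ΣVar(i) = 0.69 + 1.56 + 0.74 + 1.61 + 0.50 + 2.40 = 7.50
α = (k/(k−1))·(1 − ΣVar(i)/total variance) = (6/5)·(1 − 7.50/24.94) = 0.839

α = 0.839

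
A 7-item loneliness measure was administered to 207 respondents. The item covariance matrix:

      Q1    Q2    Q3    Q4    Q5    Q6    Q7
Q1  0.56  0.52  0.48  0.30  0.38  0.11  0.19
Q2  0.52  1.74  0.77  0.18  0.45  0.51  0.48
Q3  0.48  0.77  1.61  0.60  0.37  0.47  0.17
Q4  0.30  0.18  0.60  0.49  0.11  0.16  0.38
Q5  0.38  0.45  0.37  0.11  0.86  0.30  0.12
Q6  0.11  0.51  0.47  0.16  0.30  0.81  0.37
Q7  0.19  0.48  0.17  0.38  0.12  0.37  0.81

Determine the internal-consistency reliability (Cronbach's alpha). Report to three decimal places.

Σσᵢ² = 0.56 + 1.74 + 1.61 + 0.49 + 0.86 + 0.81 + 0.81 = 6.88
Sum of off-diagonal covariances = 7.42
total variance = 6.88 + 2 × 7.42 = 21.72
α = (k/(k−1))·(1 − Σσᵢ²/total variance) = (7/6)·(1 − 6.88/21.72) = 0.797

α = 0.797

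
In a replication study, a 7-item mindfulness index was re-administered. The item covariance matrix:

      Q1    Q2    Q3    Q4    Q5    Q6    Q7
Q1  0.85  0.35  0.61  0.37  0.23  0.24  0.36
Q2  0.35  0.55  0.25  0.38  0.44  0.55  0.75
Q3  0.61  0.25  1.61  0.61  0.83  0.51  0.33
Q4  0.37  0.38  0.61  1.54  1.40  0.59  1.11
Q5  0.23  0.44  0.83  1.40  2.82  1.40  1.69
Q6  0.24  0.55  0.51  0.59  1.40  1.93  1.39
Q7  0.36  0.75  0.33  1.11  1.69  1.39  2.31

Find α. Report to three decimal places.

sum of item variances = 0.85 + 0.55 + 1.61 + 1.54 + 2.82 + 1.93 + 2.31 = 11.61
Sum of the distinct covariances = 14.39
σ²_T = 11.61 + 2 × 14.39 = 40.39
α = (k/(k−1))·(1 − sum of item variances/σ²_T) = (7/6)·(1 − 11.61/40.39) = 0.831

α = 0.831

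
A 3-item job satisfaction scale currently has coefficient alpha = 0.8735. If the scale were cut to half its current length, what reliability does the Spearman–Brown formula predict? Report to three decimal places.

Length factor m = 1/2
α' = m·α / (1 − (1−m)·α)
   = 1/2 × 0.8735 / (1 − (1 − 1/2) × 0.8735)
   = 0.4368 / 0.5633 = 0.775

predicted reliability = 0.775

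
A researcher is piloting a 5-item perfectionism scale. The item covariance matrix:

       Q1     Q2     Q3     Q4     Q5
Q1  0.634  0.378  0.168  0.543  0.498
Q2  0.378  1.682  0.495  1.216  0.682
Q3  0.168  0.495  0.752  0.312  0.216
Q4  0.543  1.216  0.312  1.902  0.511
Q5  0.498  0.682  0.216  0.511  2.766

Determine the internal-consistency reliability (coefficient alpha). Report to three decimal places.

coefficient alpha = 0.706

Σσᵢ² = 0.634 + 1.682 + 0.752 + 1.902 + 2.766 = 7.736
Σ_{i<j} σ_ij = 5.019
σ²_T = 7.736 + 2 × 5.019 = 17.774
α = (k/(k−1))·(1 − Σσᵢ²/σ²_T) = (5/4)·(1 − 7.736/17.774) = 0.706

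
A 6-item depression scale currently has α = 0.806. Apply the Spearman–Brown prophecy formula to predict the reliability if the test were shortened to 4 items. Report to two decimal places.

predicted reliability = 0.73

Length factor m = 4/6 = 0.6667
α' = m·α / (1 − (1−m)·α)
   = 4/6 × 0.806 / (1 − (1 − 4/6) × 0.806)
   = 0.5373 / 0.7313 = 0.73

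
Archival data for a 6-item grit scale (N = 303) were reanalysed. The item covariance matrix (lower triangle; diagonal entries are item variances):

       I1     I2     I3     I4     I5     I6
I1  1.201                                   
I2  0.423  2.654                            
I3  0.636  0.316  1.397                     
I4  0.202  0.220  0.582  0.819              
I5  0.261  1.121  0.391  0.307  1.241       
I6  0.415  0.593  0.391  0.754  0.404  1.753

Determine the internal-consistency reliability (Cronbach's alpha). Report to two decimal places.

Σσᵢ² = 1.201 + 2.654 + 1.397 + 0.819 + 1.241 + 1.753 = 9.065
Σ_{i<j} σ_ij = 7.016
σ²_total = 9.065 + 2 × 7.016 = 23.097
α = (k/(k−1))·(1 − Σσᵢ²/σ²_total) = (6/5)·(1 − 9.065/23.097) = 0.73

α = 0.73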